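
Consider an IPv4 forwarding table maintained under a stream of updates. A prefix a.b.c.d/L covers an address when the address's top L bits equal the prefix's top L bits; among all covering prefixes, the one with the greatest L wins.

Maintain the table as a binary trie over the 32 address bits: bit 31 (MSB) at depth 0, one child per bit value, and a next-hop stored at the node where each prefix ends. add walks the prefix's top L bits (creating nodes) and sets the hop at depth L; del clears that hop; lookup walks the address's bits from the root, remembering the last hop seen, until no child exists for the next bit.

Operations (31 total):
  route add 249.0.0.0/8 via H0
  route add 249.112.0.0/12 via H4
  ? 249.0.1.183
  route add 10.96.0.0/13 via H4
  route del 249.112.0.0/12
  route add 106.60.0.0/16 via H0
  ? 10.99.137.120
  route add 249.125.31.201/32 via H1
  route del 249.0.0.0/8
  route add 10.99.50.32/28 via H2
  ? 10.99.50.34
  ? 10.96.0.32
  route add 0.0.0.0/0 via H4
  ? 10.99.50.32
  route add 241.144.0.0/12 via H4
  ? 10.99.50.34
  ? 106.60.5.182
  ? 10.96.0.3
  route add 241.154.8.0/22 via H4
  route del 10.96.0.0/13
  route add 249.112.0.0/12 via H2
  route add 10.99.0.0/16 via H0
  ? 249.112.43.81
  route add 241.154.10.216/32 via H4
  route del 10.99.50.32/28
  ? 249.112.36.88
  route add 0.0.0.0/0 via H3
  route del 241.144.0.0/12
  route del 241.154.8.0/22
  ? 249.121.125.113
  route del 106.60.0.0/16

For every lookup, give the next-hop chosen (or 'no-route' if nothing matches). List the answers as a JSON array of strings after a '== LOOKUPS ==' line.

Trace:
  + 249.0.0.0/8 (H0) depth=8
  + 249.112.0.0/12 (H4) depth=12
  lookup 249.0.1.183: bits 111110010 walk d0:-→d1:-→d2:-→d3:-→d4:-→d5:-→d6:-→d7:-→d8:H0→d9:- -> H0
  + 10.96.0.0/13 (H4) depth=13
  - 249.112.0.0/12 clear@12
  + 106.60.0.0/16 (H0) depth=16
  lookup 10.99.137.120: bits 0000101001100 walk d0:-→d1:-→d2:-→d3:-→d4:-→d5:-→d6:-→d7:-→d8:-→d9:-→d10:-→d11:-→d12:-→d13:H4 -> H4
  + 249.125.31.201/32 (H1) depth=32
  - 249.0.0.0/8 clear@8
  + 10.99.50.32/28 (H2) depth=28
  lookup 10.99.50.34: bits 0000101001100011001100100010 walk d0:-→d1:-→d2:-→d3:-→d4:-→d5:-→d6:-→d7:-→d8:-→d9:-→d10:-→d11:-→d12:-→d13:H4→d14:-→d15:-→d16:-→d17:-→d18:-→d19:-→d20:-→d21:-→d22:-→d23:-→d24:-→d25:-→d26:-→d27:-→d28:H2 -> H2
  lookup 10.96.0.32: bits 00001010011000 walk d0:-→d1:-→d2:-→d3:-→d4:-→d5:-→d6:-→d7:-→d8:-→d9:-→d10:-→d11:-→d12:-→d13:H4→d14:- -> H4
  + 0.0.0.0/0 (H4) depth=0
  lookup 10.99.50.32: bits 0000101001100011001100100010 walk d0:H4→d1:-→d2:-→d3:-→d4:-→d5:-→d6:-→d7:-→d8:-→d9:-→d10:-→d11:-→d12:-→d13:H4→d14:-→d15:-→d16:-→d17:-→d18:-→d19:-→d20:-→d21:-→d22:-→d23:-→d24:-→d25:-→d26:-→d27:-→d28:H2 -> H2
  + 241.144.0.0/12 (H4) depth=12
  lookup 10.99.50.34: bits 0000101001100011001100100010 walk d0:H4→d1:-→d2:-→d3:-→d4:-→d5:-→d6:-→d7:-→d8:-→d9:-→d10:-→d11:-→d12:-→d13:H4→d14:-→d15:-→d16:-→d17:-→d18:-→d19:-→d20:-→d21:-→d22:-→d23:-→d24:-→d25:-→d26:-→d27:-→d28:H2 -> H2
  lookup 106.60.5.182: bits 0110101000111100 walk d0:H4→d1:-→d2:-→d3:-→d4:-→d5:-→d6:-→d7:-→d8:-→d9:-→d10:-→d11:-→d12:-→d13:-→d14:-→d15:-→d16:H0 -> H0
  lookup 10.96.0.3: bits 00001010011000 walk d0:H4→d1:-→d2:-→d3:-→d4:-→d5:-→d6:-→d7:-→d8:-→d9:-→d10:-→d11:-→d12:-→d13:H4→d14:- -> H4
  + 241.154.8.0/22 (H4) depth=22
  - 10.96.0.0/13 clear@13
  + 249.112.0.0/12 (H2) depth=12
  + 10.99.0.0/16 (H0) depth=16
  lookup 249.112.43.81: bits 111110010111 walk d0:H4→d1:-→d2:-→d3:-→d4:-→d5:-→d6:-→d7:-→d8:-→d9:-→d10:-→d11:-→d12:H2 -> H2
  + 241.154.10.216/32 (H4) depth=32
  - 10.99.50.32/28 clear@28
  lookup 249.112.36.88: bits 111110010111 walk d0:H4→d1:-→d2:-→d3:-→d4:-→d5:-→d6:-→d7:-→d8:-→d9:-→d10:-→d11:-→d12:H2 -> H2
  + 0.0.0.0/0 (H3) depth=0
  - 241.144.0.0/12 clear@12
  - 241.154.8.0/22 clear@22
  lookup 249.121.125.113: bits 1111100101111 walk d0:H3→d1:-→d2:-→d3:-→d4:-→d5:-→d6:-→d7:-→d8:-→d9:-→d10:-→d11:-→d12:H2→d13:- -> H2
  - 106.60.0.0/16 clear@16

== LOOKUPS ==
["H0","H4","H2","H4","H2","H2","H0","H4","H2","H2","H2"]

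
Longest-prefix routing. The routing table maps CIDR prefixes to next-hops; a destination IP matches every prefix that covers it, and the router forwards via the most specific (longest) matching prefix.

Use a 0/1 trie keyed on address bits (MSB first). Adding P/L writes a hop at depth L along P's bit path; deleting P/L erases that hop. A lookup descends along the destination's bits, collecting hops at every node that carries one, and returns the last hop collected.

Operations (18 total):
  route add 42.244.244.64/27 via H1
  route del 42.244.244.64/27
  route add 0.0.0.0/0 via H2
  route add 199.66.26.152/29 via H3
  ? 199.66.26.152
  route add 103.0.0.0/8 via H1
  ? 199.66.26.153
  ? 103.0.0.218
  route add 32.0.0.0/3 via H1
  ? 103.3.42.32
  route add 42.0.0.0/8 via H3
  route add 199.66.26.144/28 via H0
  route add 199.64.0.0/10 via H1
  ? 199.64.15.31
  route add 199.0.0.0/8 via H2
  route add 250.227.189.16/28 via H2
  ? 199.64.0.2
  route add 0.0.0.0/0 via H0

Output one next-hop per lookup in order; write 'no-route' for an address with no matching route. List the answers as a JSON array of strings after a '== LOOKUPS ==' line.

Apply in order:
  add 42.244.244.64/27 -> H1 at depth 27
  del 42.244.244.64/27 (clear depth 27)
  add 0.0.0.0/0 -> H2 at depth 0
  add 199.66.26.152/29 -> H3 at depth 29
  ? 199.66.26.152  path d0:H2→d1:-→d2:-→d3:-→d4:-→d5:-→d6:-→d7:-→d8:-→d9:-→d10:-→d11:-→d12:-→d13:-→d14:-→d15:-→d16:-→d17:-→d18:-→d19:-→d20:-→d21:-→d22:-→d23:-→d24:-→d25:-→d26:-→d27:-→d28:-→d29:H3  best=H3
  add 103.0.0.0/8 -> H1 at depth 8
  ? 199.66.26.153  path d0:H2→d1:-→d2:-→d3:-→d4:-→d5:-→d6:-→d7:-→d8:-→d9:-→d10:-→d11:-→d12:-→d13:-→d14:-→d15:-→d16:-→d17:-→d18:-→d19:-→d20:-→d21:-→d22:-→d23:-→d24:-→d25:-→d26:-→d27:-→d28:-→d29:H3  best=H3
  ? 103.0.0.218  path d0:H2→d1:-→d2:-→d3:-→d4:-→d5:-→d6:-→d7:-→d8:H1  best=H1
  add 32.0.0.0/3 -> H1 at depth 3
  ? 103.3.42.32  path d0:H2→d1:-→d2:-→d3:-→d4:-→d5:-→d6:-→d7:-→d8:H1  best=H1
  add 42.0.0.0/8 -> H3 at depth 8
  add 199.66.26.144/28 -> H0 at depth 28
  add 199.64.0.0/10 -> H1 at depth 10
  ? 199.64.15.31  path d0:H2→d1:-→d2:-→d3:-→d4:-→d5:-→d6:-→d7:-→d8:-→d9:-→d10:H1→d11:-→d12:-→d13:-→d14:-  best=H1
  add 199.0.0.0/8 -> H2 at depth 8
  add 250.227.189.16/28 -> H2 at depth 28
  ? 199.64.0.2  path d0:H2→d1:-→d2:-→d3:-→d4:-→d5:-→d6:-→d7:-→d8:H2→d9:-→d10:H1→d11:-→d12:-→d13:-→d14:-  best=H1
  add 0.0.0.0/0 -> H0 at depth 0

== LOOKUPS ==
["H3","H3","H1","H1","H1","H1"]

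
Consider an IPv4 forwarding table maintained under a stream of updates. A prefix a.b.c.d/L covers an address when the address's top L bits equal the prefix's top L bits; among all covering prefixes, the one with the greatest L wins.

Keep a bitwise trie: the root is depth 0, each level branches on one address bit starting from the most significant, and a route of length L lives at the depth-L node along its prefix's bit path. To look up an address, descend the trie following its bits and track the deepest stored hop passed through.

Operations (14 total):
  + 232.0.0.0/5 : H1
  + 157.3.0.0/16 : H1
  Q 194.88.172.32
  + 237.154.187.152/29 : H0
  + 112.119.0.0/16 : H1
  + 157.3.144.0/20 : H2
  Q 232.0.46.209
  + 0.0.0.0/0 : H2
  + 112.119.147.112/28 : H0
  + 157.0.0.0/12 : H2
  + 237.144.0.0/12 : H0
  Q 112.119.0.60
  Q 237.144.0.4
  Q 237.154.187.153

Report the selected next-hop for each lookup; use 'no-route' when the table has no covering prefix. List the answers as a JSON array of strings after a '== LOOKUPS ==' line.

Apply in order:
  + 232.0.0.0/5 (H1) depth=5
  + 157.3.0.0/16 (H1) depth=16
  Q 194.88.172.32: descend 11 ; hops seen [∅] ; pick no-route
  + 237.154.187.152/29 (H0) depth=29
  + 112.119.0.0/16 (H1) depth=16
  + 157.3.144.0/20 (H2) depth=20
  Q 232.0.46.209: descend 11101 ; hops seen [H1] ; pick H1
  + 0.0.0.0/0 (H2) depth=0
  + 112.119.147.112/28 (H0) depth=28
  + 157.0.0.0/12 (H2) depth=12
  + 237.144.0.0/12 (H0) depth=12
  Q 112.119.0.60: descend 0111000001110111 ; hops seen [H2,H1] ; pick H1
  Q 237.144.0.4: descend 111011011001 ; hops seen [H2,H1,H0] ; pick H0
  Q 237.154.187.153: descend 11101101100110101011101110011 ; hops seen [H2,H1,H0,H0] ; pick H0

== LOOKUPS ==
["no-route","H1","H1","H0","H0"]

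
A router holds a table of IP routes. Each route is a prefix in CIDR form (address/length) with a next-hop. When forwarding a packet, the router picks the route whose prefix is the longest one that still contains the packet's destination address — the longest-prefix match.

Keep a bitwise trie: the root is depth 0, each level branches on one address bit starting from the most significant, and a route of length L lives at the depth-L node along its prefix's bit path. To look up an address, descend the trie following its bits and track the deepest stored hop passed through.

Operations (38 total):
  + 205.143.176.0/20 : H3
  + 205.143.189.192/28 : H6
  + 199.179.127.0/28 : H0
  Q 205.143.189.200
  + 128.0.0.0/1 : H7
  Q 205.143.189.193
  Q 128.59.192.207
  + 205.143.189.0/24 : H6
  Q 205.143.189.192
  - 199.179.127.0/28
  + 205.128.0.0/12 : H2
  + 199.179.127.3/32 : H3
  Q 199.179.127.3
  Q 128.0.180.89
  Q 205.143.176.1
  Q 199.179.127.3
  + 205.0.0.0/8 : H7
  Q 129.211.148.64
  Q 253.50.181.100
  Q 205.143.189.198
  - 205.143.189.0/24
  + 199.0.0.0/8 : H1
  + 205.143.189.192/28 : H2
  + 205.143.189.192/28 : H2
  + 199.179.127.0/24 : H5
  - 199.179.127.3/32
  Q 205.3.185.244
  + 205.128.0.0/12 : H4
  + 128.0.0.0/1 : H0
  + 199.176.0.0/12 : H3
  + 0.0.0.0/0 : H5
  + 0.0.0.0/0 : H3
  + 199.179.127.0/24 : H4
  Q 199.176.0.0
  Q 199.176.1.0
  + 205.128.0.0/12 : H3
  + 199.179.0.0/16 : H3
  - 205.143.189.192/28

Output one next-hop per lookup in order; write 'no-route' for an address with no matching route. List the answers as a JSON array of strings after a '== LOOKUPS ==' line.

Trace:
  + 205.143.176.0/20 (H3) depth=20
  + 205.143.189.192/28 (H6) depth=28
  + 199.179.127.0/28 (H0) depth=28
  Q 205.143.189.200: descend 1100110110001111101111011100 ; hops seen [H3,H6] ; pick H6
  + 128.0.0.0/1 (H7) depth=1
  Q 205.143.189.193: descend 1100110110001111101111011100 ; hops seen [H7,H3,H6] ; pick H6
  Q 128.59.192.207: descend 1 ; hops seen [H7] ; pick H7
  + 205.143.189.0/24 (H6) depth=24
  Q 205.143.189.192: descend 1100110110001111101111011100 ; hops seen [H7,H3,H6,H6] ; pick H6
  del 199.179.127.0/28 (clear depth 28)
  + 205.128.0.0/12 (H2) depth=12
  + 199.179.127.3/32 (H3) depth=32
  Q 199.179.127.3: descend 11000111101100110111111100000011 ; hops seen [H7,H3] ; pick H3
  Q 128.0.180.89: descend 1 ; hops seen [H7] ; pick H7
  Q 205.143.176.1: descend 11001101100011111011 ; hops seen [H7,H2,H3] ; pick H3
  Q 199.179.127.3: descend 11000111101100110111111100000011 ; hops seen [H7,H3] ; pick H3
  + 205.0.0.0/8 (H7) depth=8
  Q 129.211.148.64: descend 1 ; hops seen [H7] ; pick H7
  Q 253.50.181.100: descend 11 ; hops seen [H7] ; pick H7
  Q 205.143.189.198: descend 1100110110001111101111011100 ; hops seen [H7,H7,H2,H3,H6,H6] ; pick H6
  del 205.143.189.0/24 (clear depth 24)
  + 199.0.0.0/8 (H1) depth=8
  + 205.143.189.192/28 (H2) depth=28
  + 205.143.189.192/28 (H2) depth=28
  + 199.179.127.0/24 (H5) depth=24
  del 199.179.127.3/32 (clear depth 32)
  Q 205.3.185.244: descend 11001101 ; hops seen [H7,H7] ; pick H7
  + 205.128.0.0/12 (H4) depth=12
  + 128.0.0.0/1 (H0) depth=1
  + 199.176.0.0/12 (H3) depth=12
  + 0.0.0.0/0 (H5) depth=0
  + 0.0.0.0/0 (H3) depth=0
  + 199.179.127.0/24 (H4) depth=24
  Q 199.176.0.0: descend 11000111101100 ; hops seen [H3,H0,H1,H3] ; pick H3
  Q 199.176.1.0: descend 11000111101100 ; hops seen [H3,H0,H1,H3] ; pick H3
  + 205.128.0.0/12 (H3) depth=12
  + 199.179.0.0/16 (H3) depth=16
  del 205.143.189.192/28 (clear depth 28)

== LOOKUPS ==
["H6","H6","H7","H6","H3","H7","H3","H3","H7","H7","H6","H7","H3","H3"]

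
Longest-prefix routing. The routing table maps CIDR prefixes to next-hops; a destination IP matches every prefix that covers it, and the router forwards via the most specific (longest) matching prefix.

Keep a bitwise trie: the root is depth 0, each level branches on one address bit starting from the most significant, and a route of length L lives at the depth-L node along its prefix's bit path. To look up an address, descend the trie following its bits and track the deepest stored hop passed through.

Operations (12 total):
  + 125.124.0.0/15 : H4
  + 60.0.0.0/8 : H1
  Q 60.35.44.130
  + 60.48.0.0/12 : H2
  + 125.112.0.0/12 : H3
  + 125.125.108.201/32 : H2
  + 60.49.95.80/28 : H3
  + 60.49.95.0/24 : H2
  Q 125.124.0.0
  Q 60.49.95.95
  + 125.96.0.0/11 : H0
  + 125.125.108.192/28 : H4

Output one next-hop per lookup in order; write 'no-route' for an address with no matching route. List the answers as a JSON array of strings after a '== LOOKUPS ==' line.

Trace:
  add 125.124.0.0/15 -> H4 at depth 15
  add 60.0.0.0/8 -> H1 at depth 8
  ? 60.35.44.130  path d0:-→d1:-→d2:-→d3:-→d4:-→d5:-→d6:-→d7:-→d8:H1  best=H1
  add 60.48.0.0/12 -> H2 at depth 12
  add 125.112.0.0/12 -> H3 at depth 12
  add 125.125.108.201/32 -> H2 at depth 32
  add 60.49.95.80/28 -> H3 at depth 28
  add 60.49.95.0/24 -> H2 at depth 24
  ? 125.124.0.0  path d0:-→d1:-→d2:-→d3:-→d4:-→d5:-→d6:-→d7:-→d8:-→d9:-→d10:-→d11:-→d12:H3→d13:-→d14:-→d15:H4  best=H4
  ? 60.49.95.95  path d0:-→d1:-→d2:-→d3:-→d4:-→d5:-→d6:-→d7:-→d8:H1→d9:-→d10:-→d11:-→d12:H2→d13:-→d14:-→d15:-→d16:-→d17:-→d18:-→d19:-→d20:-→d21:-→d22:-→d23:-→d24:H2→d25:-→d26:-→d27:-→d28:H3  best=H3
  add 125.96.0.0/11 -> H0 at depth 11
  add 125.125.108.192/28 -> H4 at depth 28

== LOOKUPS ==
["H1","H4","H3"]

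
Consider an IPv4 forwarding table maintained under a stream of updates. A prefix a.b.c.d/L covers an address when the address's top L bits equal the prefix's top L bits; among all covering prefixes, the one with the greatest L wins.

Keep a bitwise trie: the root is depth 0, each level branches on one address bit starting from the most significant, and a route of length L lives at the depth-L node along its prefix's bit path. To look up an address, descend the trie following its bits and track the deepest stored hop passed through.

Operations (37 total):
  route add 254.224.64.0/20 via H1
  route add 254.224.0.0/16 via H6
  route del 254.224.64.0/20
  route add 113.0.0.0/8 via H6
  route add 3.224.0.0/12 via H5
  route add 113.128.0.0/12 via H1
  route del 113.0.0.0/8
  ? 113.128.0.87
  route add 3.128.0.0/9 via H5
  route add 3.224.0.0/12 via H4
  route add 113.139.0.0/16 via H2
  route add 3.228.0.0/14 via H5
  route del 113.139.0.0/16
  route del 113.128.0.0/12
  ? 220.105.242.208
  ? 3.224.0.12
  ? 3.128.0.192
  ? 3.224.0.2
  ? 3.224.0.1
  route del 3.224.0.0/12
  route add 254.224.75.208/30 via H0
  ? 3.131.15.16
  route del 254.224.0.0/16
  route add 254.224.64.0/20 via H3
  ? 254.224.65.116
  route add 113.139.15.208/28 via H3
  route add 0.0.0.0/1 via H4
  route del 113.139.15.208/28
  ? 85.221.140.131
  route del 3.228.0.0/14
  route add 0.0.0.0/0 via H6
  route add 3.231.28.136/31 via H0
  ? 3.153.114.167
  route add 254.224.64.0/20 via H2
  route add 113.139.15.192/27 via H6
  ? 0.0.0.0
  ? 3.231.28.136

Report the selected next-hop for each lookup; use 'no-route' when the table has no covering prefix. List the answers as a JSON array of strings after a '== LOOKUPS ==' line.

Process each operation:
  + 254.224.64.0/20 (H1) depth=20
  + 254.224.0.0/16 (H6) depth=16
  del 254.224.64.0/20 (clear depth 20)
  + 113.0.0.0/8 (H6) depth=8
  + 3.224.0.0/12 (H5) depth=12
  + 113.128.0.0/12 (H1) depth=12
  del 113.0.0.0/8 (clear depth 8)
  Q 113.128.0.87: descend 011100011000 ; hops seen [H1] ; pick H1
  + 3.128.0.0/9 (H5) depth=9
  + 3.224.0.0/12 (H4) depth=12
  + 113.139.0.0/16 (H2) depth=16
  + 3.228.0.0/14 (H5) depth=14
  del 113.139.0.0/16 (clear depth 16)
  del 113.128.0.0/12 (clear depth 12)
  Q 220.105.242.208: descend 11 ; hops seen [∅] ; pick no-route
  Q 3.224.0.12: descend 0000001111100 ; hops seen [H5,H4] ; pick H4
  Q 3.128.0.192: descend 000000111 ; hops seen [H5] ; pick H5
  Q 3.224.0.2: descend 0000001111100 ; hops seen [H5,H4] ; pick H4
  Q 3.224.0.1: descend 0000001111100 ; hops seen [H5,H4] ; pick H4
  del 3.224.0.0/12 (clear depth 12)
  + 254.224.75.208/30 (H0) depth=30
  Q 3.131.15.16: descend 000000111 ; hops seen [H5] ; pick H5
  del 254.224.0.0/16 (clear depth 16)
  + 254.224.64.0/20 (H3) depth=20
  Q 254.224.65.116: descend 11111110111000000100 ; hops seen [H3] ; pick H3
  + 113.139.15.208/28 (H3) depth=28
  + 0.0.0.0/1 (H4) depth=1
  del 113.139.15.208/28 (clear depth 28)
  Q 85.221.140.131: descend 01 ; hops seen [H4] ; pick H4
  del 3.228.0.0/14 (clear depth 14)
  + 0.0.0.0/0 (H6) depth=0
  + 3.231.28.136/31 (H0) depth=31
  Q 3.153.114.167: descend 000000111 ; hops seen [H6,H4,H5] ; pick H5
  + 254.224.64.0/20 (H2) depth=20
  + 113.139.15.192/27 (H6) depth=27
  Q 0.0.0.0: descend 000000 ; hops seen [H6,H4] ; pick H4
  Q 3.231.28.136: descend 0000001111100111000111001000100 ; hops seen [H6,H4,H5,H0] ; pick H0

== LOOKUPS ==
["H1","no-route","H4","H5","H4","H4","H5","H3","H4","H5","H4","H0"]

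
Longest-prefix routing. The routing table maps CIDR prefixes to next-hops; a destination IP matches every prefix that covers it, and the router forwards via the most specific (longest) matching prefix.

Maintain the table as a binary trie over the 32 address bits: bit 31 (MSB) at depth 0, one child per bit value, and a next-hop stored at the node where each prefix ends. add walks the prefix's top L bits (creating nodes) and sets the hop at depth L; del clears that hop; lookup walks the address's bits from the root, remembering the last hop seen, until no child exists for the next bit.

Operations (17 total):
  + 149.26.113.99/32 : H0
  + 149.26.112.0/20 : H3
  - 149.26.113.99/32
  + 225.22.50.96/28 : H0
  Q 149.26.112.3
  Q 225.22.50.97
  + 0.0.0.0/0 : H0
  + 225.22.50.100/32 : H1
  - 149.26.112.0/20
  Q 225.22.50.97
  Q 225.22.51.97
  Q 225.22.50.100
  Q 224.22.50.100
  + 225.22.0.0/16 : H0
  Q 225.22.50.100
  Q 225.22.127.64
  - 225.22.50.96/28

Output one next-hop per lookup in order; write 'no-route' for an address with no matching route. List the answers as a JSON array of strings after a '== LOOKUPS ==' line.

Trace:
  add 149.26.113.99/32 -> H0 at depth 32
  add 149.26.112.0/20 -> H3 at depth 20
  del 149.26.113.99/32 (clear depth 32)
  add 225.22.50.96/28 -> H0 at depth 28
  ? 149.26.112.3  path d0:-→d1:-→d2:-→d3:-→d4:-→d5:-→d6:-→d7:-→d8:-→d9:-→d10:-→d11:-→d12:-→d13:-→d14:-→d15:-→d16:-→d17:-→d18:-→d19:-→d20:H3→d21:-→d22:-→d23:-  best=H3
  ? 225.22.50.97  path d0:-→d1:-→d2:-→d3:-→d4:-→d5:-→d6:-→d7:-→d8:-→d9:-→d10:-→d11:-→d12:-→d13:-→d14:-→d15:-→d16:-→d17:-→d18:-→d19:-→d20:-→d21:-→d22:-→d23:-→d24:-→d25:-→d26:-→d27:-→d28:H0  best=H0
  add 0.0.0.0/0 -> H0 at depth 0
  add 225.22.50.100/32 -> H1 at depth 32
  del 149.26.112.0/20 (clear depth 20)
  ? 225.22.50.97  path d0:H0→d1:-→d2:-→d3:-→d4:-→d5:-→d6:-→d7:-→d8:-→d9:-→d10:-→d11:-→d12:-→d13:-→d14:-→d15:-→d16:-→d17:-→d18:-→d19:-→d20:-→d21:-→d22:-→d23:-→d24:-→d25:-→d26:-→d27:-→d28:H0→d29:-  best=H0
  ? 225.22.51.97  path d0:H0→d1:-→d2:-→d3:-→d4:-→d5:-→d6:-→d7:-→d8:-→d9:-→d10:-→d11:-→d12:-→d13:-→d14:-→d15:-→d16:-→d17:-→d18:-→d19:-→d20:-→d21:-→d22:-→d23:-  best=H0
  ? 225.22.50.100  path d0:H0→d1:-→d2:-→d3:-→d4:-→d5:-→d6:-→d7:-→d8:-→d9:-→d10:-→d11:-→d12:-→d13:-→d14:-→d15:-→d16:-→d17:-→d18:-→d19:-→d20:-→d21:-→d22:-→d23:-→d24:-→d25:-→d26:-→d27:-→d28:H0→d29:-→d30:-→d31:-→d32:H1  best=H1
  ? 224.22.50.100  path d0:H0→d1:-→d2:-→d3:-→d4:-→d5:-→d6:-→d7:-  best=H0
  add 225.22.0.0/16 -> H0 at depth 16
  ? 225.22.50.100  path d0:H0→d1:-→d2:-→d3:-→d4:-→d5:-→d6:-→d7:-→d8:-→d9:-→d10:-→d11:-→d12:-→d13:-→d14:-→d15:-→d16:H0→d17:-→d18:-→d19:-→d20:-→d21:-→d22:-→d23:-→d24:-→d25:-→d26:-→d27:-→d28:H0→d29:-→d30:-→d31:-→d32:H1  best=H1
  ? 225.22.127.64  path d0:H0→d1:-→d2:-→d3:-→d4:-→d5:-→d6:-→d7:-→d8:-→d9:-→d10:-→d11:-→d12:-→d13:-→d14:-→d15:-→d16:H0→d17:-  best=H0
  del 225.22.50.96/28 (clear depth 28)

== LOOKUPS ==
["H3","H0","H0","H0","H1","H0","H1","H0"]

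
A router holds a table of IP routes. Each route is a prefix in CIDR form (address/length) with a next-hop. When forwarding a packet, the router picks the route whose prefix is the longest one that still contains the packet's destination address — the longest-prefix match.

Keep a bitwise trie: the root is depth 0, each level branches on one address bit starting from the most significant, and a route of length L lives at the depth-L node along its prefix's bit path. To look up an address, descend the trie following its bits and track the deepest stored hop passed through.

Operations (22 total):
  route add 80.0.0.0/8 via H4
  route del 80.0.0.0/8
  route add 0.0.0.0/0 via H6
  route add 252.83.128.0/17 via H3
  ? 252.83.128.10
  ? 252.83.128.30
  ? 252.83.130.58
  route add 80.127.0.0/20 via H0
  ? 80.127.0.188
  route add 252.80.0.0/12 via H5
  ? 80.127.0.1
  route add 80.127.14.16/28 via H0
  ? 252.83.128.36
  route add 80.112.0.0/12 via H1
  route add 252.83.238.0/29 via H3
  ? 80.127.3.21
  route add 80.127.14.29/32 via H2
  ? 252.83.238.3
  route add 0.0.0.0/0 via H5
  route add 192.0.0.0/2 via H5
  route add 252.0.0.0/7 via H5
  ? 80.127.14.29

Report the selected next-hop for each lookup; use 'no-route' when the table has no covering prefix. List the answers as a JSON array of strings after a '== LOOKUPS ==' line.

Apply in order:
  + 80.0.0.0/8 (H4) depth=8
  del 80.0.0.0/8 (clear depth 8)
  + 0.0.0.0/0 (H6) depth=0
  + 252.83.128.0/17 (H3) depth=17
  lookup 252.83.128.10: bits 11111100010100111 walk d0:H6→d1:-→d2:-→d3:-→d4:-→d5:-→d6:-→d7:-→d8:-→d9:-→d10:-→d11:-→d12:-→d13:-→d14:-→d15:-→d16:-→d17:H3 -> H3
  lookup 252.83.128.30: bits 11111100010100111 walk d0:H6→d1:-→d2:-→d3:-→d4:-→d5:-→d6:-→d7:-→d8:-→d9:-→d10:-→d11:-→d12:-→d13:-→d14:-→d15:-→d16:-→d17:H3 -> H3
  lookup 252.83.130.58: bits 11111100010100111 walk d0:H6→d1:-→d2:-→d3:-→d4:-→d5:-→d6:-→d7:-→d8:-→d9:-→d10:-→d11:-→d12:-→d13:-→d14:-→d15:-→d16:-→d17:H3 -> H3
  + 80.127.0.0/20 (H0) depth=20
  lookup 80.127.0.188: bits 01010000011111110000 walk d0:H6→d1:-→d2:-→d3:-→d4:-→d5:-→d6:-→d7:-→d8:-→d9:-→d10:-→d11:-→d12:-→d13:-→d14:-→d15:-→d16:-→d17:-→d18:-→d19:-→d20:H0 -> H0
  + 252.80.0.0/12 (H5) depth=12
  lookup 80.127.0.1: bits 01010000011111110000 walk d0:H6→d1:-→d2:-→d3:-→d4:-→d5:-→d6:-→d7:-→d8:-→d9:-→d10:-→d11:-→d12:-→d13:-→d14:-→d15:-→d16:-→d17:-→d18:-→d19:-→d20:H0 -> H0
  + 80.127.14.16/28 (H0) depth=28
  lookup 252.83.128.36: bits 11111100010100111 walk d0:H6→d1:-→d2:-→d3:-→d4:-→d5:-→d6:-→d7:-→d8:-→d9:-→d10:-→d11:-→d12:H5→d13:-→d14:-→d15:-→d16:-→d17:H3 -> H3
  + 80.112.0.0/12 (H1) depth=12
  + 252.83.238.0/29 (H3) depth=29
  lookup 80.127.3.21: bits 01010000011111110000 walk d0:H6→d1:-→d2:-→d3:-→d4:-→d5:-→d6:-→d7:-→d8:-→d9:-→d10:-→d11:-→d12:H1→d13:-→d14:-→d15:-→d16:-→d17:-→d18:-→d19:-→d20:H0 -> H0
  + 80.127.14.29/32 (H2) depth=32
  lookup 252.83.238.3: bits 11111100010100111110111000000 walk d0:H6→d1:-→d2:-→d3:-→d4:-→d5:-→d6:-→d7:-→d8:-→d9:-→d10:-→d11:-→d12:H5→d13:-→d14:-→d15:-→d16:-→d17:H3→d18:-→d19:-→d20:-→d21:-→d22:-→d23:-→d24:-→d25:-→d26:-→d27:-→d28:-→d29:H3 -> H3
  + 0.0.0.0/0 (H5) depth=0
  + 192.0.0.0/2 (H5) depth=2
  + 252.0.0.0/7 (H5) depth=7
  lookup 80.127.14.29: bits 01010000011111110000111000011101 walk d0:H5→d1:-→d2:-→d3:-→d4:-→d5:-→d6:-→d7:-→d8:-→d9:-→d10:-→d11:-→d12:H1→d13:-→d14:-→d15:-→d16:-→d17:-→d18:-→d19:-→d20:H0→d21:-→d22:-→d23:-→d24:-→d25:-→d26:-→d27:-→d28:H0→d29:-→d30:-→d31:-→d32:H2 -> H2

== LOOKUPS ==
["H3","H3","H3","H0","H0","H3","H0","H3","H2"]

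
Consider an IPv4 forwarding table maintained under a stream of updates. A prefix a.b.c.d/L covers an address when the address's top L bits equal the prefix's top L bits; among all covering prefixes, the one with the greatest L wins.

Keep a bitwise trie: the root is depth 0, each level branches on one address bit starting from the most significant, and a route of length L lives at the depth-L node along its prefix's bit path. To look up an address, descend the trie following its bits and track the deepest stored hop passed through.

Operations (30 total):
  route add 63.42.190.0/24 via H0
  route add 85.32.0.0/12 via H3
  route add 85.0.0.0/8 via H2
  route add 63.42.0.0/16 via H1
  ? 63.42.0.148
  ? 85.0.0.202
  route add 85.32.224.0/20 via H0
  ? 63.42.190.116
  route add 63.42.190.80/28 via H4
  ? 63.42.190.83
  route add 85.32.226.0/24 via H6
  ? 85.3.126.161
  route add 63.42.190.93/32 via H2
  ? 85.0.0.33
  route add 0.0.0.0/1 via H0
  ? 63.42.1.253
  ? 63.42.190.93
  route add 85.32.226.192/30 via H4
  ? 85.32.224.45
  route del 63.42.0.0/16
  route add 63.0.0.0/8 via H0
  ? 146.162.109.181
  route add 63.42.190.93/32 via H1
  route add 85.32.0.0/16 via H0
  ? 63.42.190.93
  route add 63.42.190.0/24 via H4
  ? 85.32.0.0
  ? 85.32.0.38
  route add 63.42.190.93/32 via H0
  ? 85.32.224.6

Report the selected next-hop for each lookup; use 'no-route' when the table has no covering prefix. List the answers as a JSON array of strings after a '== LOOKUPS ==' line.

Process each operation:
  add 63.42.190.0/24 -> H0 at depth 24
  add 85.32.0.0/12 -> H3 at depth 12
  add 85.0.0.0/8 -> H2 at depth 8
  add 63.42.0.0/16 -> H1 at depth 16
  Q 63.42.0.148: descend 0011111100101010 ; hops seen [H1] ; pick H1
  Q 85.0.0.202: descend 0101010100 ; hops seen [H2] ; pick H2
  add 85.32.224.0/20 -> H0 at depth 20
  Q 63.42.190.116: descend 001111110010101010111110 ; hops seen [H1,H0] ; pick H0
  add 63.42.190.80/28 -> H4 at depth 28
  Q 63.42.190.83: descend 0011111100101010101111100101 ; hops seen [H1,H0,H4] ; pick H4
  add 85.32.226.0/24 -> H6 at depth 24
  Q 85.3.126.161: descend 0101010100 ; hops seen [H2] ; pick H2
  add 63.42.190.93/32 -> H2 at depth 32
  Q 85.0.0.33: descend 0101010100 ; hops seen [H2] ; pick H2
  add 0.0.0.0/1 -> H0 at depth 1
  Q 63.42.1.253: descend 0011111100101010 ; hops seen [H0,H1] ; pick H1
  Q 63.42.190.93: descend 00111111001010101011111001011101 ; hops seen [H0,H1,H0,H4,H2] ; pick H2
  add 85.32.226.192/30 -> H4 at depth 30
  Q 85.32.224.45: descend 0101010100100000111000 ; hops seen [H0,H2,H3,H0] ; pick H0
  - 63.42.0.0/16 clear@16
  add 63.0.0.0/8 -> H0 at depth 8
  Q 146.162.109.181: descend ε ; hops seen [∅] ; pick no-route
  add 63.42.190.93/32 -> H1 at depth 32
  add 85.32.0.0/16 -> H0 at depth 16
  Q 63.42.190.93: descend 00111111001010101011111001011101 ; hops seen [H0,H0,H0,H4,H1] ; pick H1
  add 63.42.190.0/24 -> H4 at depth 24
  Q 85.32.0.0: descend 0101010100100000 ; hops seen [H0,H2,H3,H0] ; pick H0
  Q 85.32.0.38: descend 0101010100100000 ; hops seen [H0,H2,H3,H0] ; pick H0
  add 63.42.190.93/32 -> H0 at depth 32
  Q 85.32.224.6: descend 0101010100100000111000 ; hops seen [H0,H2,H3,H0,H0] ; pick H0

== LOOKUPS ==
["H1","H2","H0","H4","H2","H2","H1","H2","H0","no-route","H1","H0","H0","H0"]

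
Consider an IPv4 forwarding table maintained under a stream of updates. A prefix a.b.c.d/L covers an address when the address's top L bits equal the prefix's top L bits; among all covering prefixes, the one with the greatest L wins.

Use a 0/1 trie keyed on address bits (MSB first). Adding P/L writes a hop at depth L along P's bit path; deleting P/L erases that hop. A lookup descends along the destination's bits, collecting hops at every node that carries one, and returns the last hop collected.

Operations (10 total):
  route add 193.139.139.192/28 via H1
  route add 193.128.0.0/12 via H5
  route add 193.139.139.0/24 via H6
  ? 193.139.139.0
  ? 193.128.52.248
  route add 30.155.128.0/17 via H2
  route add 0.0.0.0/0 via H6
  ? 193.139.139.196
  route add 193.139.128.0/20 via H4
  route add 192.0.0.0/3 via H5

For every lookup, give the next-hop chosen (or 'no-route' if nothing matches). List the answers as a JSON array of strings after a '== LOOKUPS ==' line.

Apply in order:
  + 193.139.139.192/28 (H1) depth=28
  + 193.128.0.0/12 (H5) depth=12
  + 193.139.139.0/24 (H6) depth=24
  lookup 193.139.139.0: bits 110000011000101110001011 walk d0:-→d1:-→d2:-→d3:-→d4:-→d5:-→d6:-→d7:-→d8:-→d9:-→d10:-→d11:-→d12:H5→d13:-→d14:-→d15:-→d16:-→d17:-→d18:-→d19:-→d20:-→d21:-→d22:-→d23:-→d24:H6 -> H6
  lookup 193.128.52.248: bits 110000011000 walk d0:-→d1:-→d2:-→d3:-→d4:-→d5:-→d6:-→d7:-→d8:-→d9:-→d10:-→d11:-→d12:H5 -> H5
  + 30.155.128.0/17 (H2) depth=17
  + 0.0.0.0/0 (H6) depth=0
  lookup 193.139.139.196: bits 1100000110001011100010111100 walk d0:H6→d1:-→d2:-→d3:-→d4:-→d5:-→d6:-→d7:-→d8:-→d9:-→d10:-→d11:-→d12:H5→d13:-→d14:-→d15:-→d16:-→d17:-→d18:-→d19:-→d20:-→d21:-→d22:-→d23:-→d24:H6→d25:-→d26:-→d27:-→d28:H1 -> H1
  + 193.139.128.0/20 (H4) depth=20
  + 192.0.0.0/3 (H5) depth=3

== LOOKUPS ==
["H6","H5","H1"]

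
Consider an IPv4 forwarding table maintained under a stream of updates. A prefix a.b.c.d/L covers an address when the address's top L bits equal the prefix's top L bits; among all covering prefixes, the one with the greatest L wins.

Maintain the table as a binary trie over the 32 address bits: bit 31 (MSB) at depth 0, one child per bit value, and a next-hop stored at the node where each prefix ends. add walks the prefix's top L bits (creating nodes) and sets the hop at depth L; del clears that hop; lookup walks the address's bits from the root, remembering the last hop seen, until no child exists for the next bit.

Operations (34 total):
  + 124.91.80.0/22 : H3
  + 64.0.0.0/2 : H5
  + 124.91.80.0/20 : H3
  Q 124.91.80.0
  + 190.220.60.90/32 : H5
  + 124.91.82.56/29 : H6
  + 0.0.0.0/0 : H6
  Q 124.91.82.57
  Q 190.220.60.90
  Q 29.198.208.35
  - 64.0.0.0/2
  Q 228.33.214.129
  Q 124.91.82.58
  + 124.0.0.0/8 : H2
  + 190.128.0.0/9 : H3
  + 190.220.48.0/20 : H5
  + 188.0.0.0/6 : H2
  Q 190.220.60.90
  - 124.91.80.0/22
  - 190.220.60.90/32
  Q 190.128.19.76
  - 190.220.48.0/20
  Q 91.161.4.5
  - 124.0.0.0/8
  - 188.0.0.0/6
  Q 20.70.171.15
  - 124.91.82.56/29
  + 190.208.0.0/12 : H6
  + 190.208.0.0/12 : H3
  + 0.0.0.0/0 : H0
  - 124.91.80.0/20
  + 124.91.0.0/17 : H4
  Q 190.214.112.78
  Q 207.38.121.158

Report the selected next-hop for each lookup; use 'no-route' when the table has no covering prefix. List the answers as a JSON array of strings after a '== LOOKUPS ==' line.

Trace:
  add 124.91.80.0/22 -> H3 at depth 22
  add 64.0.0.0/2 -> H5 at depth 2
  add 124.91.80.0/20 -> H3 at depth 20
  ? 124.91.80.0  path d0:-→d1:-→d2:H5→d3:-→d4:-→d5:-→d6:-→d7:-→d8:-→d9:-→d10:-→d11:-→d12:-→d13:-→d14:-→d15:-→d16:-→d17:-→d18:-→d19:-→d20:H3→d21:-→d22:H3  best=H3
  add 190.220.60.90/32 -> H5 at depth 32
  add 124.91.82.56/29 -> H6 at depth 29
  add 0.0.0.0/0 -> H6 at depth 0
  ? 124.91.82.57  path d0:H6→d1:-→d2:H5→d3:-→d4:-→d5:-→d6:-→d7:-→d8:-→d9:-→d10:-→d11:-→d12:-→d13:-→d14:-→d15:-→d16:-→d17:-→d18:-→d19:-→d20:H3→d21:-→d22:H3→d23:-→d24:-→d25:-→d26:-→d27:-→d28:-→d29:H6  best=H6
  ? 190.220.60.90  path d0:H6→d1:-→d2:-→d3:-→d4:-→d5:-→d6:-→d7:-→d8:-→d9:-→d10:-→d11:-→d12:-→d13:-→d14:-→d15:-→d16:-→d17:-→d18:-→d19:-→d20:-→d21:-→d22:-→d23:-→d24:-→d25:-→d26:-→d27:-→d28:-→d29:-→d30:-→d31:-→d32:H5  best=H5
  ? 29.198.208.35  path d0:H6→d1:-  best=H6
  del 64.0.0.0/2 (clear depth 2)
  ? 228.33.214.129  path d0:H6→d1:-  best=H6
  ? 124.91.82.58  path d0:H6→d1:-→d2:-→d3:-→d4:-→d5:-→d6:-→d7:-→d8:-→d9:-→d10:-→d11:-→d12:-→d13:-→d14:-→d15:-→d16:-→d17:-→d18:-→d19:-→d20:H3→d21:-→d22:H3→d23:-→d24:-→d25:-→d26:-→d27:-→d28:-→d29:H6  best=H6
  add 124.0.0.0/8 -> H2 at depth 8
  add 190.128.0.0/9 -> H3 at depth 9
  add 190.220.48.0/20 -> H5 at depth 20
  add 188.0.0.0/6 -> H2 at depth 6
  ? 190.220.60.90  path d0:H6→d1:-→d2:-→d3:-→d4:-→d5:-→d6:H2→d7:-→d8:-→d9:H3→d10:-→d11:-→d12:-→d13:-→d14:-→d15:-→d16:-→d17:-→d18:-→d19:-→d20:H5→d21:-→d22:-→d23:-→d24:-→d25:-→d26:-→d27:-→d28:-→d29:-→d30:-→d31:-→d32:H5  best=H5
  del 124.91.80.0/22 (clear depth 22)
  del 190.220.60.90/32 (clear depth 32)
  ? 190.128.19.76  path d0:H6→d1:-→d2:-→d3:-→d4:-→d5:-→d6:H2→d7:-→d8:-→d9:H3  best=H3
  del 190.220.48.0/20 (clear depth 20)
  ? 91.161.4.5  path d0:H6→d1:-→d2:-  best=H6
  del 124.0.0.0/8 (clear depth 8)
  del 188.0.0.0/6 (clear depth 6)
  ? 20.70.171.15  path d0:H6→d1:-  best=H6
  del 124.91.82.56/29 (clear depth 29)
  add 190.208.0.0/12 -> H6 at depth 12
  add 190.208.0.0/12 -> H3 at depth 12
  add 0.0.0.0/0 -> H0 at depth 0
  del 124.91.80.0/20 (clear depth 20)
  add 124.91.0.0/17 -> H4 at depth 17
  ? 190.214.112.78  path d0:H0→d1:-→d2:-→d3:-→d4:-→d5:-→d6:-→d7:-→d8:-→d9:H3→d10:-→d11:-→d12:H3  best=H3
  ? 207.38.121.158  path d0:H0→d1:-  best=H0

== LOOKUPS ==
["H3","H6","H5","H6","H6","H6","H5","H3","H6","H6","H3","H0"]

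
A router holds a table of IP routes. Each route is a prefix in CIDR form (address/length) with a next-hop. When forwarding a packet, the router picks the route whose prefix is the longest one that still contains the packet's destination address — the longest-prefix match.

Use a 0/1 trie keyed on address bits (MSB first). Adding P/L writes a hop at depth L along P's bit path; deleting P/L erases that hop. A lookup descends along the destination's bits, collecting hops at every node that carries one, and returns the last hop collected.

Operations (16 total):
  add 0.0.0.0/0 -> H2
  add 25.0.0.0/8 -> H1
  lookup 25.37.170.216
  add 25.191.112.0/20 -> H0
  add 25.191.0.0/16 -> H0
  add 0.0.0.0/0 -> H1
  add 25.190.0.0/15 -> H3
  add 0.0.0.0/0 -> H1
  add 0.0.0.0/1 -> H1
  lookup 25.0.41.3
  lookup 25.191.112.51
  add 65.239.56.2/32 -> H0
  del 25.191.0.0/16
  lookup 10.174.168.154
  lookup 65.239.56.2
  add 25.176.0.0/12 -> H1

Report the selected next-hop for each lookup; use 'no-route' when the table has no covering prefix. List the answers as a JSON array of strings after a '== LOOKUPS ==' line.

Process each operation:
  add 0.0.0.0/0 -> H2 at depth 0
  add 25.0.0.0/8 -> H1 at depth 8
  lookup 25.37.170.216: bits 00011001 walk d0:H2→d1:-→d2:-→d3:-→d4:-→d5:-→d6:-→d7:-→d8:H1 -> H1
  add 25.191.112.0/20 -> H0 at depth 20
  add 25.191.0.0/16 -> H0 at depth 16
  add 0.0.0.0/0 -> H1 at depth 0
  add 25.190.0.0/15 -> H3 at depth 15
  add 0.0.0.0/0 -> H1 at depth 0
  add 0.0.0.0/1 -> H1 at depth 1
  lookup 25.0.41.3: bits 00011001 walk d0:H1→d1:H1→d2:-→d3:-→d4:-→d5:-→d6:-→d7:-→d8:H1 -> H1
  lookup 25.191.112.51: bits 00011001101111110111 walk d0:H1→d1:H1→d2:-→d3:-→d4:-→d5:-→d6:-→d7:-→d8:H1→d9:-→d10:-→d11:-→d12:-→d13:-→d14:-→d15:H3→d16:H0→d17:-→d18:-→d19:-→d20:H0 -> H0
  add 65.239.56.2/32 -> H0 at depth 32
  - 25.191.0.0/16 clear@16
  lookup 10.174.168.154: bits 000 walk d0:H1→d1:H1→d2:-→d3:- -> H1
  lookup 65.239.56.2: bits 01000001111011110011100000000010 walk d0:H1→d1:H1→d2:-→d3:-→d4:-→d5:-→d6:-→d7:-→d8:-→d9:-→d10:-→d11:-→d12:-→d13:-→d14:-→d15:-→d16:-→d17:-→d18:-→d19:-→d20:-→d21:-→d22:-→d23:-→d24:-→d25:-→d26:-→d27:-→d28:-→d29:-→d30:-→d31:-→d32:H0 -> H0
  add 25.176.0.0/12 -> H1 at depth 12

== LOOKUPS ==
["H1","H1","H0","H1","H0"]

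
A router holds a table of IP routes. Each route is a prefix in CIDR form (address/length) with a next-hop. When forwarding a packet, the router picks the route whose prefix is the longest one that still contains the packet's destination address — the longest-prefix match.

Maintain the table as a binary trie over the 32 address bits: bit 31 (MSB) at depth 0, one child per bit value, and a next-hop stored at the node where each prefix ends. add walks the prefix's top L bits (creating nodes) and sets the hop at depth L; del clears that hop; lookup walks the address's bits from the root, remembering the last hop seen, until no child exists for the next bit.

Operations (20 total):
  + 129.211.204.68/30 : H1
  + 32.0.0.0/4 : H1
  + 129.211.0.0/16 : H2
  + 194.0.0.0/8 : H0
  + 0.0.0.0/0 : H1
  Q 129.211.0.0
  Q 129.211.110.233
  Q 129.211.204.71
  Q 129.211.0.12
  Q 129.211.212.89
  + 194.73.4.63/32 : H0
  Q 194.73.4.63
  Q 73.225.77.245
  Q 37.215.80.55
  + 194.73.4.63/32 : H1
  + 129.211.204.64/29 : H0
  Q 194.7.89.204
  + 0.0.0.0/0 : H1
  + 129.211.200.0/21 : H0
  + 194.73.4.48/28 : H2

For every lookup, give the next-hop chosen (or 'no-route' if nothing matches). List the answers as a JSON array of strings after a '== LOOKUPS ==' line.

Trace:
  + 129.211.204.68/30 (H1) depth=30
  + 32.0.0.0/4 (H1) depth=4
  + 129.211.0.0/16 (H2) depth=16
  + 194.0.0.0/8 (H0) depth=8
  + 0.0.0.0/0 (H1) depth=0
  ? 129.211.0.0  path d0:H1→d1:-→d2:-→d3:-→d4:-→d5:-→d6:-→d7:-→d8:-→d9:-→d10:-→d11:-→d12:-→d13:-→d14:-→d15:-→d16:H2  best=H2
  ? 129.211.110.233  path d0:H1→d1:-→d2:-→d3:-→d4:-→d5:-→d6:-→d7:-→d8:-→d9:-→d10:-→d11:-→d12:-→d13:-→d14:-→d15:-→d16:H2  best=H2
  ? 129.211.204.71  path d0:H1→d1:-→d2:-→d3:-→d4:-→d5:-→d6:-→d7:-→d8:-→d9:-→d10:-→d11:-→d12:-→d13:-→d14:-→d15:-→d16:H2→d17:-→d18:-→d19:-→d20:-→d21:-→d22:-→d23:-→d24:-→d25:-→d26:-→d27:-→d28:-→d29:-→d30:H1  best=H1
  ? 129.211.0.12  path d0:H1→d1:-→d2:-→d3:-→d4:-→d5:-→d6:-→d7:-→d8:-→d9:-→d10:-→d11:-→d12:-→d13:-→d14:-→d15:-→d16:H2  best=H2
  ? 129.211.212.89  path d0:H1→d1:-→d2:-→d3:-→d4:-→d5:-→d6:-→d7:-→d8:-→d9:-→d10:-→d11:-→d12:-→d13:-→d14:-→d15:-→d16:H2→d17:-→d18:-→d19:-  best=H2
  + 194.73.4.63/32 (H0) depth=32
  ? 194.73.4.63  path d0:H1→d1:-→d2:-→d3:-→d4:-→d5:-→d6:-→d7:-→d8:H0→d9:-→d10:-→d11:-→d12:-→d13:-→d14:-→d15:-→d16:-→d17:-→d18:-→d19:-→d20:-→d21:-→d22:-→d23:-→d24:-→d25:-→d26:-→d27:-→d28:-→d29:-→d30:-→d31:-→d32:H0  best=H0
  ? 73.225.77.245  path d0:H1→d1:-  best=H1
  ? 37.215.80.55  path d0:H1→d1:-→d2:-→d3:-→d4:H1  best=H1
  + 194.73.4.63/32 (H1) depth=32
  + 129.211.204.64/29 (H0) depth=29
  ? 194.7.89.204  path d0:H1→d1:-→d2:-→d3:-→d4:-→d5:-→d6:-→d7:-→d8:H0→d9:-  best=H0
  + 0.0.0.0/0 (H1) depth=0
  + 129.211.200.0/21 (H0) depth=21
  + 194.73.4.48/28 (H2) depth=28

== LOOKUPS ==
["H2","H2","H1","H2","H2","H0","H1","H1","H0"]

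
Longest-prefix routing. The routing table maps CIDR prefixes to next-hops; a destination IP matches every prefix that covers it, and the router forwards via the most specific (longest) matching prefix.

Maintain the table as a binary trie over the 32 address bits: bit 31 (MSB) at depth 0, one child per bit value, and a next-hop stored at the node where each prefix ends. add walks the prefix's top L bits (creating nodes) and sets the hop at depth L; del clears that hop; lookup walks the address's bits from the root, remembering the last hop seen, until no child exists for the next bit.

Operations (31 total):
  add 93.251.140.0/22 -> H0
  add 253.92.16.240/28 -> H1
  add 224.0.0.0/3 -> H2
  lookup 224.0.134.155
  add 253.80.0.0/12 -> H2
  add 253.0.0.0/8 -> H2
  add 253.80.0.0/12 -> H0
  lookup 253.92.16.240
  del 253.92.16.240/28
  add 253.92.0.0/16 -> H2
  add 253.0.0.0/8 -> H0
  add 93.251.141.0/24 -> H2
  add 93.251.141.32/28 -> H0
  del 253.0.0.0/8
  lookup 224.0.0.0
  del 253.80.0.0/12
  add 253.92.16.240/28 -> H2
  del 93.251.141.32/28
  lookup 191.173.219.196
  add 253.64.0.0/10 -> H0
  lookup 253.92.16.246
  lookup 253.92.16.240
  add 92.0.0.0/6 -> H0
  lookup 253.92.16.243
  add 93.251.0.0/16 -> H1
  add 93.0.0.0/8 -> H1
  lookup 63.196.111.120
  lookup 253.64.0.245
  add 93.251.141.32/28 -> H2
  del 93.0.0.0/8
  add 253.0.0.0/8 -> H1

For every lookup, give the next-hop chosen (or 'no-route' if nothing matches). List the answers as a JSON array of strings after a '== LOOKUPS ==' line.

Process each operation:
  add 93.251.140.0/22 -> H0 at depth 22
  add 253.92.16.240/28 -> H1 at depth 28
  add 224.0.0.0/3 -> H2 at depth 3
  Q 224.0.134.155: descend 111 ; hops seen [H2] ; pick H2
  add 253.80.0.0/12 -> H2 at depth 12
  add 253.0.0.0/8 -> H2 at depth 8
  add 253.80.0.0/12 -> H0 at depth 12
  Q 253.92.16.240: descend 1111110101011100000100001111 ; hops seen [H2,H2,H0,H1] ; pick H1
  del 253.92.16.240/28 (clear depth 28)
  add 253.92.0.0/16 -> H2 at depth 16
  add 253.0.0.0/8 -> H0 at depth 8
  add 93.251.141.0/24 -> H2 at depth 24
  add 93.251.141.32/28 -> H0 at depth 28
  del 253.0.0.0/8 (clear depth 8)
  Q 224.0.0.0: descend 111 ; hops seen [H2] ; pick H2
  del 253.80.0.0/12 (clear depth 12)
  add 253.92.16.240/28 -> H2 at depth 28
  del 93.251.141.32/28 (clear depth 28)
  Q 191.173.219.196: descend 1 ; hops seen [∅] ; pick no-route
  add 253.64.0.0/10 -> H0 at depth 10
  Q 253.92.16.246: descend 1111110101011100000100001111 ; hops seen [H2,H0,H2,H2] ; pick H2
  Q 253.92.16.240: descend 1111110101011100000100001111 ; hops seen [H2,H0,H2,H2] ; pick H2
  add 92.0.0.0/6 -> H0 at depth 6
  Q 253.92.16.243: descend 1111110101011100000100001111 ; hops seen [H2,H0,H2,H2] ; pick H2
  add 93.251.0.0/16 -> H1 at depth 16
  add 93.0.0.0/8 -> H1 at depth 8
  Q 63.196.111.120: descend 0 ; hops seen [∅] ; pick no-route
  Q 253.64.0.245: descend 11111101010 ; hops seen [H2,H0] ; pick H0
  add 93.251.141.32/28 -> H2 at depth 28
  del 93.0.0.0/8 (clear depth 8)
  add 253.0.0.0/8 -> H1 at depth 8

== LOOKUPS ==
["H2","H1","H2","no-route","H2","H2","H2","no-route","H0"]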